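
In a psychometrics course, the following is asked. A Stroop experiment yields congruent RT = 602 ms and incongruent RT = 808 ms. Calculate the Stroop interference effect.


Stroop effect = RT(incongruent) - RT(congruent)
= 808 - 602
= 206 ms


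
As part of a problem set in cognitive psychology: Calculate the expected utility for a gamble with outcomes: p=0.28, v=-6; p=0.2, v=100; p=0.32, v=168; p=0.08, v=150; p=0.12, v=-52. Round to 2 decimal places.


EU = sum(p_i * v_i)
0.28 * -6 = -1.68
0.2 * 100 = 20.0
0.32 * 168 = 53.76
0.08 * 150 = 12.0
0.12 * -52 = -6.24
EU = -1.68 + 20.0 + 53.76 + 12.0 + -6.24
= 77.84


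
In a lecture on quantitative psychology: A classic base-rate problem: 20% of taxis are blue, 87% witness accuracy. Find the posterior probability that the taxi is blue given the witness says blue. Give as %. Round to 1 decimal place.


P(blue | says blue) = P(says blue | blue)*P(blue) / [P(says blue | blue)*P(blue) + P(says blue | not blue)*P(not blue)]
Numerator = 0.87 * 0.2 = 0.174
False identification = 0.13 * 0.8 = 0.104
P = 0.174 / (0.174 + 0.104)
= 0.174 / 0.278
As percentage = 62.6


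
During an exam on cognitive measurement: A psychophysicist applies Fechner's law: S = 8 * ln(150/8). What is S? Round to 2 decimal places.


S = 8 * ln(150/8)
I/I0 = 18.75
ln(18.75) = 2.9312
S = 8 * 2.9312
= 23.45


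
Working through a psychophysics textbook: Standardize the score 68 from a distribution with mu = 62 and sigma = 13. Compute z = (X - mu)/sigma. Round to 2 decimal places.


z = (X - mu) / sigma
= (68 - 62) / 13
= 6 / 13
= 0.46


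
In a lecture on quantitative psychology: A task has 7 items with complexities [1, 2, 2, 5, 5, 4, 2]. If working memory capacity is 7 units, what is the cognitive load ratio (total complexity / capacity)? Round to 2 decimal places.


Total complexity = 1 + 2 + 2 + 5 + 5 + 4 + 2 = 21
Load = total / capacity = 21 / 7
= 3.00


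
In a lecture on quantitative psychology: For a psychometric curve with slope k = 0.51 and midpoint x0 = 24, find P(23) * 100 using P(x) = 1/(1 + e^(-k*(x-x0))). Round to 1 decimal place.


P(x) = 1/(1 + e^(-0.51*(23 - 24)))
Exponent = -0.51 * -1 = 0.51
e^(0.51) = 1.665291
P = 1/(1 + 1.665291) = 0.375194
Percentage = 37.5


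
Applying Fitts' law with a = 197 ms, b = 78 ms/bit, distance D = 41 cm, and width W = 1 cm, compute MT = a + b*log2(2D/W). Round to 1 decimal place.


MT = 197 + 78 * log2(2*41/1)
2D/W = 82.0
log2(82.0) = 6.3576
MT = 197 + 78 * 6.3576
= 692.9 ms


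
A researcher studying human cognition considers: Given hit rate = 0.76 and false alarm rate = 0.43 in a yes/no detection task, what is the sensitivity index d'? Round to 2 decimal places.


d' = z(HR) - z(FAR)
z(0.76) = 0.7063
z(0.43) = -0.1764
d' = 0.7063 - -0.1764
= 0.88


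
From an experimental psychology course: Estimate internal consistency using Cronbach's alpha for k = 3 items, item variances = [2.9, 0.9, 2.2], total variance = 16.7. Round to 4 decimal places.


alpha = (k/(k-1)) * (1 - sum(s_i^2)/s_total^2)
sum(item variances) = 6.0
k/(k-1) = 3/2 = 1.5
1 - 6.0/16.7 = 1 - 0.359281 = 0.640719
alpha = 1.5 * 0.640719
= 0.9611


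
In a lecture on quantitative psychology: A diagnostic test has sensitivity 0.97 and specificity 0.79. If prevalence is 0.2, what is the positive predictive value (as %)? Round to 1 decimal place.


PPV = (sens * prev) / (sens * prev + (1-spec) * (1-prev))
Numerator = 0.97 * 0.2 = 0.194
P(positive and no disease) = (1 - spec) * (1 - prev) = (1 - 0.79) * (1 - 0.2) = 0.168
Denominator = 0.194 + 0.168 = 0.362
PPV = 0.194 / 0.362 = 0.535912
As percentage = 53.6


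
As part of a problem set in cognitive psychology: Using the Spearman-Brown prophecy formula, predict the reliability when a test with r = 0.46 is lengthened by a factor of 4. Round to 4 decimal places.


r_new = n*r / (1 + (n-1)*r)
Numerator = 4 * 0.46 = 1.84
Denominator = 1 + 3 * 0.46 = 2.38
r_new = 1.84 / 2.38
= 0.7731


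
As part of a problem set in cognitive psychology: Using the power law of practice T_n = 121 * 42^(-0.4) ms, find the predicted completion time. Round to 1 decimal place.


T_n = 121 * 42^(-0.4)
42^(-0.4) = 0.224233
T_n = 121 * 0.224233
= 27.1 ms


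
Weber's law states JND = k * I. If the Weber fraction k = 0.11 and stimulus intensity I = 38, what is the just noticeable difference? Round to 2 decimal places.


JND = k * I
JND = 0.11 * 38
= 4.18


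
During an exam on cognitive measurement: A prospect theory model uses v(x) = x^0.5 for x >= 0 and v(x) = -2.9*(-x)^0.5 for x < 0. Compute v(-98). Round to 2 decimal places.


Since x = -98 < 0, use v(x) = -lambda*(-x)^alpha
(-x) = 98
98^0.5 = 9.8995
v(-98) = -2.9 * 9.8995
= -28.71


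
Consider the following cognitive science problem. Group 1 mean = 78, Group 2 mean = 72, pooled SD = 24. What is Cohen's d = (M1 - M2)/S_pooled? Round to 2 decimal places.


Cohen's d = (M1 - M2) / S_pooled
= (78 - 72) / 24
= 6 / 24
= 0.25


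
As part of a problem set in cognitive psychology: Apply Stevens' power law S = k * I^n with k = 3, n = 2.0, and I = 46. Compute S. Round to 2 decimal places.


S = 3 * 46^2.0
46^2.0 = 2116.0
S = 3 * 2116.0
= 6348.00


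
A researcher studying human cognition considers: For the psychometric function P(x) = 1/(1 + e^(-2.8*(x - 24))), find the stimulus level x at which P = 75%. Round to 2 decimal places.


At P = 0.75: 0.75 = 1/(1 + e^(-k*(x-x0)))
Solving: e^(-k*(x-x0)) = 1/3
x = x0 + ln(3)/k
ln(3) = 1.0986
x = 24 + 1.0986/2.8
= 24 + 0.3924
= 24.39


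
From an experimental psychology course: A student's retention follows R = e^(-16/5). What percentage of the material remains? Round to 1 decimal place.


R = e^(-t/S)
-t/S = -16/5 = -3.2
R = e^(-3.2) = 0.040762
Percentage = 0.040762 * 100
= 4.1


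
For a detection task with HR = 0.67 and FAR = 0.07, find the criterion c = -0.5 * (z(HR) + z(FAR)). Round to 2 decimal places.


c = -0.5 * (z(HR) + z(FAR))
z(0.67) = 0.4399
z(0.07) = -1.4758
c = -0.5 * (0.4399 + -1.4758)
= -0.5 * -1.0359
= 0.52


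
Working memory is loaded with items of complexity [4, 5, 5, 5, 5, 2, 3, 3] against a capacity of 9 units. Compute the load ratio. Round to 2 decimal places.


Total complexity = 4 + 5 + 5 + 5 + 5 + 2 + 3 + 3 = 32
Load = total / capacity = 32 / 9
= 3.56


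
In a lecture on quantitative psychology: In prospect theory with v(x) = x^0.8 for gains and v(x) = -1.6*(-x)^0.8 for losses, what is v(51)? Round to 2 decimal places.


Since x = 51 >= 0, use v(x) = x^0.8
51^0.8 = 23.2304
v(51) = 23.23


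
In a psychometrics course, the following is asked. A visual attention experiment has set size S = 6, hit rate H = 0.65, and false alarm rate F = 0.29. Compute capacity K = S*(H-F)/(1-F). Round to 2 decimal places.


K = S * (H - F) / (1 - F)
H - F = 0.36
1 - F = 0.71
K = 6 * 0.36 / 0.71
= 3.04


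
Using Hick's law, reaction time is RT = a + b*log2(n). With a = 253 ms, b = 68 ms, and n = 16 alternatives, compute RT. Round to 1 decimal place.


RT = 253 + 68 * log2(16)
log2(16) = 4.0
RT = 253 + 68 * 4.0
= 253 + 272.0
= 525.0 ms


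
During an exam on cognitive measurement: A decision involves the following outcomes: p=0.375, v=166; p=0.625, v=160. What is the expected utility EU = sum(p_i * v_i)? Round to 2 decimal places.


EU = sum(p_i * v_i)
0.375 * 166 = 62.25
0.625 * 160 = 100.0
EU = 62.25 + 100.0
= 162.25


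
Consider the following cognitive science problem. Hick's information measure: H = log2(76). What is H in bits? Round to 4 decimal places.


H = log2(n)
H = log2(76)
= 6.2479


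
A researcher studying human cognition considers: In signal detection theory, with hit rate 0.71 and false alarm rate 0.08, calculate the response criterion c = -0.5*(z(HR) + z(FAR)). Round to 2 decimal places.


c = -0.5 * (z(HR) + z(FAR))
z(0.71) = 0.5534
z(0.08) = -1.4051
c = -0.5 * (0.5534 + -1.4051)
= -0.5 * -0.8517
= 0.43


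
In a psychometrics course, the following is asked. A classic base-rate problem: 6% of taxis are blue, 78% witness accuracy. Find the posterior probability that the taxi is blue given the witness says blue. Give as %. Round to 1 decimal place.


P(blue | says blue) = P(says blue | blue)*P(blue) / [P(says blue | blue)*P(blue) + P(says blue | not blue)*P(not blue)]
Numerator = 0.78 * 0.06 = 0.0468
False identification = 0.22 * 0.94 = 0.2068
P = 0.0468 / (0.0468 + 0.2068)
= 0.0468 / 0.2536
As percentage = 18.5


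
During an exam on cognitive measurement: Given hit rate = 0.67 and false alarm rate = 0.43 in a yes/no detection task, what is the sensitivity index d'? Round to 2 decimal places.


d' = z(HR) - z(FAR)
z(0.67) = 0.4399
z(0.43) = -0.1764
d' = 0.4399 - -0.1764
= 0.62


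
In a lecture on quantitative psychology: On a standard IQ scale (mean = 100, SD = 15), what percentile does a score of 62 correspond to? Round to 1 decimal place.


z = (IQ - mean) / SD
z = (62 - 100) / 15 = -2.5333
Percentile = Phi(-2.5333) * 100
Phi(-2.5333) = 0.00565
= 0.6


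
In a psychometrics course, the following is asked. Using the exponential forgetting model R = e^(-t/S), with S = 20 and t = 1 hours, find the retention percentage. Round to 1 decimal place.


R = e^(-t/S)
-t/S = -1/20 = -0.05
R = e^(-0.05) = 0.951229
Percentage = 0.951229 * 100
= 95.1


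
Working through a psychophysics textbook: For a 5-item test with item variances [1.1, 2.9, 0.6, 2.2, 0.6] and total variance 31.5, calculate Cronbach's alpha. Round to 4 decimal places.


alpha = (k/(k-1)) * (1 - sum(s_i^2)/s_total^2)
sum(item variances) = 7.4
k/(k-1) = 5/4 = 1.25
1 - 7.4/31.5 = 1 - 0.234921 = 0.765079
alpha = 1.25 * 0.765079
= 0.9563


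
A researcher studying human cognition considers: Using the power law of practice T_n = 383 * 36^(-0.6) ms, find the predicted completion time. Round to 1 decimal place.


T_n = 383 * 36^(-0.6)
36^(-0.6) = 0.116471
T_n = 383 * 0.116471
= 44.6 ms


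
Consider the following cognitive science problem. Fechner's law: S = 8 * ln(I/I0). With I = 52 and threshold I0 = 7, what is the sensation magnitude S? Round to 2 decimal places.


S = 8 * ln(52/7)
I/I0 = 7.428571
ln(7.428571) = 2.0053
S = 8 * 2.0053
= 16.04


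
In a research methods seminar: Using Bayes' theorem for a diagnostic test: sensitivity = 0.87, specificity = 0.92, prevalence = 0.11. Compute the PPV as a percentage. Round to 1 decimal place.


PPV = (sens * prev) / (sens * prev + (1-spec) * (1-prev))
Numerator = 0.87 * 0.11 = 0.0957
P(positive and no disease) = (1 - spec) * (1 - prev) = (1 - 0.92) * (1 - 0.11) = 0.0712
Denominator = 0.0957 + 0.0712 = 0.1669
PPV = 0.0957 / 0.1669 = 0.573397
As percentage = 57.3


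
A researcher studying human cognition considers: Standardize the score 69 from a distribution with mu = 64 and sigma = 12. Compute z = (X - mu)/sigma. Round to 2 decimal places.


z = (X - mu) / sigma
= (69 - 64) / 12
= 5 / 12
= 0.42


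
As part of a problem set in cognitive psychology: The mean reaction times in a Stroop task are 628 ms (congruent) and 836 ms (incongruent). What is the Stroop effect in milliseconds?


Stroop effect = RT(incongruent) - RT(congruent)
= 836 - 628
= 208 ms


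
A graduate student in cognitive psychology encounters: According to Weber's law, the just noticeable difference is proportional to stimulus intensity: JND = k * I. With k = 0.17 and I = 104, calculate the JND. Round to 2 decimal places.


JND = k * I
JND = 0.17 * 104
= 17.68


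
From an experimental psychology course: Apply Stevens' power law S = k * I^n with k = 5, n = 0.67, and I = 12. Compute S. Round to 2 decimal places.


S = 5 * 12^0.67
12^0.67 = 5.2851
S = 5 * 5.2851
= 26.43


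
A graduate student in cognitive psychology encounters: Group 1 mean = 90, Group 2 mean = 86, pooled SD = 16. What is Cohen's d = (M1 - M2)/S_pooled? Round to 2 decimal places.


Cohen's d = (M1 - M2) / S_pooled
= (90 - 86) / 16
= 4 / 16
= 0.25


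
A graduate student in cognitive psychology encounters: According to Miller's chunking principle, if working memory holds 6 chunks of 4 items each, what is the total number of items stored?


Total items = chunks * items_per_chunk
= 6 * 4
= 24


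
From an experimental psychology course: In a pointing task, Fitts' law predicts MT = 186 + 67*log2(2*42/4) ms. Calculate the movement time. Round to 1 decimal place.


MT = 186 + 67 * log2(2*42/4)
2D/W = 21.0
log2(21.0) = 4.3923
MT = 186 + 67 * 4.3923
= 480.3 ms


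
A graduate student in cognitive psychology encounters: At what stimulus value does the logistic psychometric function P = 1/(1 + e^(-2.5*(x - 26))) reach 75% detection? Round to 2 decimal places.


At P = 0.75: 0.75 = 1/(1 + e^(-k*(x-x0)))
Solving: e^(-k*(x-x0)) = 1/3
x = x0 + ln(3)/k
ln(3) = 1.0986
x = 26 + 1.0986/2.5
= 26 + 0.4394
= 26.44


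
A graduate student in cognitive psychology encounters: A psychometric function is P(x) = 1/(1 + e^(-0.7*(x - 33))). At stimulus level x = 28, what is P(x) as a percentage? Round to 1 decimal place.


P(x) = 1/(1 + e^(-0.7*(28 - 33)))
Exponent = -0.7 * -5 = 3.5
e^(3.5) = 33.115452
P = 1/(1 + 33.115452) = 0.029312
Percentage = 2.9


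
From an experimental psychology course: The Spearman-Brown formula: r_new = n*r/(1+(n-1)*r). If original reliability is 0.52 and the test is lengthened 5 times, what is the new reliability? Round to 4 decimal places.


r_new = n*r / (1 + (n-1)*r)
Numerator = 5 * 0.52 = 2.6
Denominator = 1 + 4 * 0.52 = 3.08
r_new = 2.6 / 3.08
= 0.8442


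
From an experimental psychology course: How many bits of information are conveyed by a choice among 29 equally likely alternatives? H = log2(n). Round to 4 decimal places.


H = log2(n)
H = log2(29)
= 4.8580


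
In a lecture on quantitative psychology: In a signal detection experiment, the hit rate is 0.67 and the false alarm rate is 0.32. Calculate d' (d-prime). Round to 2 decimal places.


d' = z(HR) - z(FAR)
z(0.67) = 0.4399
z(0.32) = -0.4677
d' = 0.4399 - -0.4677
= 0.91


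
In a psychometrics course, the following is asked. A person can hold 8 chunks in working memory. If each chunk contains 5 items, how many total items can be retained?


Total items = chunks * items_per_chunk
= 8 * 5
= 40


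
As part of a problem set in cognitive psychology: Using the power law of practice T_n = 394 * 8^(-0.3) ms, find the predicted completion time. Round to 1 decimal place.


T_n = 394 * 8^(-0.3)
8^(-0.3) = 0.535887
T_n = 394 * 0.535887
= 211.1 ms


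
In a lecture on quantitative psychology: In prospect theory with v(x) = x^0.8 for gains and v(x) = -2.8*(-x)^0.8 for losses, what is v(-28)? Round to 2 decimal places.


Since x = -28 < 0, use v(x) = -lambda*(-x)^alpha
(-x) = 28
28^0.8 = 14.3789
v(-28) = -2.8 * 14.3789
= -40.26


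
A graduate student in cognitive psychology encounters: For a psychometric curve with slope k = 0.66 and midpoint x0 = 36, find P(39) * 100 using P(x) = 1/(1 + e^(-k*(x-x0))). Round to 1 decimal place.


P(x) = 1/(1 + e^(-0.66*(39 - 36)))
Exponent = -0.66 * 3 = -1.98
e^(-1.98) = 0.138069
P = 1/(1 + 0.138069) = 0.878681
Percentage = 87.9


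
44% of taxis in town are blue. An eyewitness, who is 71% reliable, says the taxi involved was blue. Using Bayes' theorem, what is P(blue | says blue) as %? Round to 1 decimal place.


P(blue | says blue) = P(says blue | blue)*P(blue) / [P(says blue | blue)*P(blue) + P(says blue | not blue)*P(not blue)]
Numerator = 0.71 * 0.44 = 0.3124
False identification = 0.29 * 0.56 = 0.1624
P = 0.3124 / (0.3124 + 0.1624)
= 0.3124 / 0.4748
As percentage = 65.8


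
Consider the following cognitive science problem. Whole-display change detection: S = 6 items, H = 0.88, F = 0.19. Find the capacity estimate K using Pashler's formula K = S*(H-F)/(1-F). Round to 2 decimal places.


K = S * (H - F) / (1 - F)
H - F = 0.69
1 - F = 0.81
K = 6 * 0.69 / 0.81
= 5.11


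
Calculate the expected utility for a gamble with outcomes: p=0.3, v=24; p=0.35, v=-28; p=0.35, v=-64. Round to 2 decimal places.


EU = sum(p_i * v_i)
0.3 * 24 = 7.2
0.35 * -28 = -9.8
0.35 * -64 = -22.4
EU = 7.2 + -9.8 + -22.4
= -25.00


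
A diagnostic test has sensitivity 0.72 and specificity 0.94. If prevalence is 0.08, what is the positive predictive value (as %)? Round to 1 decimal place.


PPV = (sens * prev) / (sens * prev + (1-spec) * (1-prev))
Numerator = 0.72 * 0.08 = 0.0576
P(positive and no disease) = (1 - spec) * (1 - prev) = (1 - 0.94) * (1 - 0.08) = 0.0552
Denominator = 0.0576 + 0.0552 = 0.1128
PPV = 0.0576 / 0.1128 = 0.510638
As percentage = 51.1


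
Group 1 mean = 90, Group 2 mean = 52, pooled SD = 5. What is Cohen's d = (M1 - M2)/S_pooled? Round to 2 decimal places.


Cohen's d = (M1 - M2) / S_pooled
= (90 - 52) / 5
= 38 / 5
= 7.60


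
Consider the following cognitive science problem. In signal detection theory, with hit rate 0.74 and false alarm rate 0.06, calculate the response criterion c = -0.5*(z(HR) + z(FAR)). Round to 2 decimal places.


c = -0.5 * (z(HR) + z(FAR))
z(0.74) = 0.6433
z(0.06) = -1.5548
c = -0.5 * (0.6433 + -1.5548)
= -0.5 * -0.9115
= 0.46


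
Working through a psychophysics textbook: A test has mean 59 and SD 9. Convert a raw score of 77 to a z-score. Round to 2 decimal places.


z = (X - mu) / sigma
= (77 - 59) / 9
= 18 / 9
= 2.00


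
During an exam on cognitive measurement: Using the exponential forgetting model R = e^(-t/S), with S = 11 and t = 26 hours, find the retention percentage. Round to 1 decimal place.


R = e^(-t/S)
-t/S = -26/11 = -2.363636
R = e^(-2.363636) = 0.094078
Percentage = 0.094078 * 100
= 9.4


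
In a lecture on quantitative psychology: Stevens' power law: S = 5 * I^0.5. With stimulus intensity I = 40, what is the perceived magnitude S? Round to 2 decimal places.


S = 5 * 40^0.5
40^0.5 = 6.3246
S = 5 * 6.3246
= 31.62


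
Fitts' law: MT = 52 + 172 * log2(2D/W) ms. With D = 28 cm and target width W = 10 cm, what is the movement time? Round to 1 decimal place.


MT = 52 + 172 * log2(2*28/10)
2D/W = 5.6
log2(5.6) = 2.4854
MT = 52 + 172 * 2.4854
= 479.5 ms


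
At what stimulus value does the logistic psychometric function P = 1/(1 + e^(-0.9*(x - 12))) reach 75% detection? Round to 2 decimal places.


At P = 0.75: 0.75 = 1/(1 + e^(-k*(x-x0)))
Solving: e^(-k*(x-x0)) = 1/3
x = x0 + ln(3)/k
ln(3) = 1.0986
x = 12 + 1.0986/0.9
= 12 + 1.2207
= 13.22


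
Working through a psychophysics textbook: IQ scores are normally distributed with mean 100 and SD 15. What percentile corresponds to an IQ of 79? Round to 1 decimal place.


z = (IQ - mean) / SD
z = (79 - 100) / 15 = -1.4
Percentile = Phi(-1.4) * 100
Phi(-1.4) = 0.080757
= 8.1


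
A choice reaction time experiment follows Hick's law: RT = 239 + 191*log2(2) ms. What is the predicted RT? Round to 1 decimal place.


RT = 239 + 191 * log2(2)
log2(2) = 1.0
RT = 239 + 191 * 1.0
= 239 + 191.0
= 430.0 ms


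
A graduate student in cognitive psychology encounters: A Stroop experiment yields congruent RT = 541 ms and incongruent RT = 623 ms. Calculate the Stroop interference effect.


Stroop effect = RT(incongruent) - RT(congruent)
= 623 - 541
= 82 ms


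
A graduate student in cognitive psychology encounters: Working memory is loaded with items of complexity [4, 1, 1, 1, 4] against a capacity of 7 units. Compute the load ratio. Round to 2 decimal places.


Total complexity = 4 + 1 + 1 + 1 + 4 = 11
Load = total / capacity = 11 / 7
= 1.57


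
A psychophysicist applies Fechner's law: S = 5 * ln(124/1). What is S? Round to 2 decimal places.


S = 5 * ln(124/1)
I/I0 = 124.0
ln(124.0) = 4.8203
S = 5 * 4.8203
= 24.10


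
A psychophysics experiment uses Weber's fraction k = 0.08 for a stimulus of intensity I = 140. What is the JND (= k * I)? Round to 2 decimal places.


JND = k * I
JND = 0.08 * 140
= 11.20


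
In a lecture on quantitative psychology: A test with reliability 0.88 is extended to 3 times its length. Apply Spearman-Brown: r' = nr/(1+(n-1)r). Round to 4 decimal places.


r_new = n*r / (1 + (n-1)*r)
Numerator = 3 * 0.88 = 2.64
Denominator = 1 + 2 * 0.88 = 2.76
r_new = 2.64 / 2.76
= 0.9565


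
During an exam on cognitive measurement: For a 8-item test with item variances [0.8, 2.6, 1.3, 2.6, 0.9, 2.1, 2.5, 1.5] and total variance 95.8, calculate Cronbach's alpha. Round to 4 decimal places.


alpha = (k/(k-1)) * (1 - sum(s_i^2)/s_total^2)
sum(item variances) = 14.3
k/(k-1) = 8/7 = 1.142857
1 - 14.3/95.8 = 1 - 0.149269 = 0.850731
alpha = 1.142857 * 0.850731
= 0.9723


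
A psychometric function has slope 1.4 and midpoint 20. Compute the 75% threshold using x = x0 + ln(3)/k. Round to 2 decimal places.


At P = 0.75: 0.75 = 1/(1 + e^(-k*(x-x0)))
Solving: e^(-k*(x-x0)) = 1/3
x = x0 + ln(3)/k
ln(3) = 1.0986
x = 20 + 1.0986/1.4
= 20 + 0.7847
= 20.78


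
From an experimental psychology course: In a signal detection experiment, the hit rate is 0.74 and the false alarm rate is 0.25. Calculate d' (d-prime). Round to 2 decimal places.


d' = z(HR) - z(FAR)
z(0.74) = 0.6433
z(0.25) = -0.6745
d' = 0.6433 - -0.6745
= 1.32


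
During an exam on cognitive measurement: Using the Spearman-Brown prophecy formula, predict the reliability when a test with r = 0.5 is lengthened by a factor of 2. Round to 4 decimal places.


r_new = n*r / (1 + (n-1)*r)
Numerator = 2 * 0.5 = 1.0
Denominator = 1 + 1 * 0.5 = 1.5
r_new = 1.0 / 1.5
= 0.6667


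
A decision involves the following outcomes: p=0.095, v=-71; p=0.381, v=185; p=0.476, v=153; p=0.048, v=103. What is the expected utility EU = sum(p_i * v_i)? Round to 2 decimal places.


EU = sum(p_i * v_i)
0.095 * -71 = -6.745
0.381 * 185 = 70.485
0.476 * 153 = 72.828
0.048 * 103 = 4.944
EU = -6.745 + 70.485 + 72.828 + 4.944
= 141.51


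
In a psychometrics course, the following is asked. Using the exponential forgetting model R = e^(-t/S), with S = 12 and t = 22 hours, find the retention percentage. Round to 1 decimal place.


R = e^(-t/S)
-t/S = -22/12 = -1.833333
R = e^(-1.833333) = 0.15988
Percentage = 0.15988 * 100
= 16.0


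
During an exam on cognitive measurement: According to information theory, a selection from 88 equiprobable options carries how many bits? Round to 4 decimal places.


H = log2(n)
H = log2(88)
= 6.4594


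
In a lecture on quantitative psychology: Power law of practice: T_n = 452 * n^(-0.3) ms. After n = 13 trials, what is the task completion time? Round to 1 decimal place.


T_n = 452 * 13^(-0.3)
13^(-0.3) = 0.463252
T_n = 452 * 0.463252
= 209.4 ms


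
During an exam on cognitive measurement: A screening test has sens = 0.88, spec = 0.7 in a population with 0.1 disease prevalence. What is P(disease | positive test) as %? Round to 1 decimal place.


PPV = (sens * prev) / (sens * prev + (1-spec) * (1-prev))
Numerator = 0.88 * 0.1 = 0.088
P(positive and no disease) = (1 - spec) * (1 - prev) = (1 - 0.7) * (1 - 0.1) = 0.27
Denominator = 0.088 + 0.27 = 0.358
PPV = 0.088 / 0.358 = 0.24581
As percentage = 24.6


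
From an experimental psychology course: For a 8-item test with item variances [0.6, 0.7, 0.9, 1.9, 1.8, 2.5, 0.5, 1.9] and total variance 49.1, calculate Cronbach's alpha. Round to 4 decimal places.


alpha = (k/(k-1)) * (1 - sum(s_i^2)/s_total^2)
sum(item variances) = 10.8
k/(k-1) = 8/7 = 1.142857
1 - 10.8/49.1 = 1 - 0.219959 = 0.780041
alpha = 1.142857 * 0.780041
= 0.8915


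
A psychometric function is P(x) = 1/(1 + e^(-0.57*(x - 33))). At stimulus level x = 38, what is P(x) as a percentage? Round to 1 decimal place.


P(x) = 1/(1 + e^(-0.57*(38 - 33)))
Exponent = -0.57 * 5 = -2.85
e^(-2.85) = 0.057844
P = 1/(1 + 0.057844) = 0.945319
Percentage = 94.5


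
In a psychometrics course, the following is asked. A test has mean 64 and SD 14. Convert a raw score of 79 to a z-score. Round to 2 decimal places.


z = (X - mu) / sigma
= (79 - 64) / 14
= 15 / 14
= 1.07


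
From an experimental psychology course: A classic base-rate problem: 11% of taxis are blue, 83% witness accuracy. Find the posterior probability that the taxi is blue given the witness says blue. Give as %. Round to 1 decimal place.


P(blue | says blue) = P(says blue | blue)*P(blue) / [P(says blue | blue)*P(blue) + P(says blue | not blue)*P(not blue)]
Numerator = 0.83 * 0.11 = 0.0913
False identification = 0.17 * 0.89 = 0.1513
P = 0.0913 / (0.0913 + 0.1513)
= 0.0913 / 0.2426
As percentage = 37.6


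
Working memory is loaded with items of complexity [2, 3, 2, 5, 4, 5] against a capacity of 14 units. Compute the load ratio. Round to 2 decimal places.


Total complexity = 2 + 3 + 2 + 5 + 4 + 5 = 21
Load = total / capacity = 21 / 14
= 1.50


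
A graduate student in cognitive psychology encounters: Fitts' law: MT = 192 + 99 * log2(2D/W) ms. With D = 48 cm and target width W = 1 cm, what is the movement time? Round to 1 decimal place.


MT = 192 + 99 * log2(2*48/1)
2D/W = 96.0
log2(96.0) = 6.585
MT = 192 + 99 * 6.585
= 843.9 ms


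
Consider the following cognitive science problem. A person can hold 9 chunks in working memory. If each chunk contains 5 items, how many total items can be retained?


Total items = chunks * items_per_chunk
= 9 * 5
= 45


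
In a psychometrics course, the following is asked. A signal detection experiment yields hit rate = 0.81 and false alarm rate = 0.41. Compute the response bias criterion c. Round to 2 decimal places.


c = -0.5 * (z(HR) + z(FAR))
z(0.81) = 0.8779
z(0.41) = -0.2275
c = -0.5 * (0.8779 + -0.2275)
= -0.5 * 0.6504
= -0.33


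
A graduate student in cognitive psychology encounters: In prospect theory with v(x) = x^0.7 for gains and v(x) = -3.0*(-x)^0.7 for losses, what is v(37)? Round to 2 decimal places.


Since x = 37 >= 0, use v(x) = x^0.7
37^0.7 = 12.5239
v(37) = 12.52


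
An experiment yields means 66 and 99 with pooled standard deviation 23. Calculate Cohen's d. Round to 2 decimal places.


Cohen's d = (M1 - M2) / S_pooled
= (66 - 99) / 23
= -33 / 23
= -1.43


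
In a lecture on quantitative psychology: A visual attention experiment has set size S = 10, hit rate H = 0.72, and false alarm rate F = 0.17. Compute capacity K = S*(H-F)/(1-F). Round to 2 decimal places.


K = S * (H - F) / (1 - F)
H - F = 0.55
1 - F = 0.83
K = 10 * 0.55 / 0.83
= 6.63


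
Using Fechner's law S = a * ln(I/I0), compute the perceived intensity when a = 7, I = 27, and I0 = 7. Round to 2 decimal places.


S = 7 * ln(27/7)
I/I0 = 3.857143
ln(3.857143) = 1.3499
S = 7 * 1.3499
= 9.45


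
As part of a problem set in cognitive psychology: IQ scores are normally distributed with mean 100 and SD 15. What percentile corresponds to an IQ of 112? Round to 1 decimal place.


z = (IQ - mean) / SD
z = (112 - 100) / 15 = 0.8
Percentile = Phi(0.8) * 100
Phi(0.8) = 0.788145
= 78.8


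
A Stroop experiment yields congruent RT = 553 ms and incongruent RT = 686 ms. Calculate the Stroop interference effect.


Stroop effect = RT(incongruent) - RT(congruent)
= 686 - 553
= 133 ms


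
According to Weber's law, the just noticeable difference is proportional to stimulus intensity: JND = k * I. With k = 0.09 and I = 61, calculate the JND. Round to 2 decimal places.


JND = k * I
JND = 0.09 * 61
= 5.49


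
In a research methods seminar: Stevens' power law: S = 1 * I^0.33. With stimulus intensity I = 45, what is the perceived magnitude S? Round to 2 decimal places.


S = 1 * 45^0.33
45^0.33 = 3.512
S = 1 * 3.512
= 3.51


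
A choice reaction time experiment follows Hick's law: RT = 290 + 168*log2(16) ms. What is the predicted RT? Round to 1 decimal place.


RT = 290 + 168 * log2(16)
log2(16) = 4.0
RT = 290 + 168 * 4.0
= 290 + 672.0
= 962.0 ms


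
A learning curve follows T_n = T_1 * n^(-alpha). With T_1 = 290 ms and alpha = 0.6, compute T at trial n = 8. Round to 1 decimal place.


T_n = 290 * 8^(-0.6)
8^(-0.6) = 0.287175
T_n = 290 * 0.287175
= 83.3 ms


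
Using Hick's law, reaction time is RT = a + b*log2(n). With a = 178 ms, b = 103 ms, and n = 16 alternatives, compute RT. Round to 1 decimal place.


RT = 178 + 103 * log2(16)
log2(16) = 4.0
RT = 178 + 103 * 4.0
= 178 + 412.0
= 590.0 ms


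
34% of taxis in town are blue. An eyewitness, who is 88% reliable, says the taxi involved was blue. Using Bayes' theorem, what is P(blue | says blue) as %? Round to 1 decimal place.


P(blue | says blue) = P(says blue | blue)*P(blue) / [P(says blue | blue)*P(blue) + P(says blue | not blue)*P(not blue)]
Numerator = 0.88 * 0.34 = 0.2992
False identification = 0.12 * 0.66 = 0.0792
P = 0.2992 / (0.2992 + 0.0792)
= 0.2992 / 0.3784
As percentage = 79.1


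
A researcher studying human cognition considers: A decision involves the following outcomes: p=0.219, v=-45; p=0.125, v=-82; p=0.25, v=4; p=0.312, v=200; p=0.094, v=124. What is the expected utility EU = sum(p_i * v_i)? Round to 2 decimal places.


EU = sum(p_i * v_i)
0.219 * -45 = -9.855
0.125 * -82 = -10.25
0.25 * 4 = 1.0
0.312 * 200 = 62.4
0.094 * 124 = 11.656
EU = -9.855 + -10.25 + 1.0 + 62.4 + 11.656
= 54.95


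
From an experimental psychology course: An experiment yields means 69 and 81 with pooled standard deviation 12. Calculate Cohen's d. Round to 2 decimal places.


Cohen's d = (M1 - M2) / S_pooled
= (69 - 81) / 12
= -12 / 12
= -1.00


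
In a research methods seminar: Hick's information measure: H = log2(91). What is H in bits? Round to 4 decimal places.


H = log2(n)
H = log2(91)
= 6.5078


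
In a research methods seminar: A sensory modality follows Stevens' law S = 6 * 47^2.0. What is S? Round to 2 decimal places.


S = 6 * 47^2.0
47^2.0 = 2209.0
S = 6 * 2209.0
= 13254.00


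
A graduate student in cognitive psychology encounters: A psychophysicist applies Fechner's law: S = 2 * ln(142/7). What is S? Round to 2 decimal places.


S = 2 * ln(142/7)
I/I0 = 20.285714
ln(20.285714) = 3.0099
S = 2 * 3.0099
= 6.02


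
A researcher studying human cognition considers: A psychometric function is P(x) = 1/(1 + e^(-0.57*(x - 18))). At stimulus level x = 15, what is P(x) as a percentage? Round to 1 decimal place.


P(x) = 1/(1 + e^(-0.57*(15 - 18)))
Exponent = -0.57 * -3 = 1.71
e^(1.71) = 5.528961
P = 1/(1 + 5.528961) = 0.153164
Percentage = 15.3


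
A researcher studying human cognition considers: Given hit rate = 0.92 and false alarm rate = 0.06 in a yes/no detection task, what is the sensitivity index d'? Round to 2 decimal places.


d' = z(HR) - z(FAR)
z(0.92) = 1.4051
z(0.06) = -1.5548
d' = 1.4051 - -1.5548
= 2.96


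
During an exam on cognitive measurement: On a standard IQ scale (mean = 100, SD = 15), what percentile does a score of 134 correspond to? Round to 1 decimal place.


z = (IQ - mean) / SD
z = (134 - 100) / 15 = 2.2667
Percentile = Phi(2.2667) * 100
Phi(2.2667) = 0.988296
= 98.8


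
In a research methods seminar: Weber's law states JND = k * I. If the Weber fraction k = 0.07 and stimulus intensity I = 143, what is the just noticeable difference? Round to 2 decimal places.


JND = k * I
JND = 0.07 * 143
= 10.01


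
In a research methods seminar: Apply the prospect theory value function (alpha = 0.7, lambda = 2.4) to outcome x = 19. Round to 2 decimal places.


Since x = 19 >= 0, use v(x) = x^0.7
19^0.7 = 7.8547
v(19) = 7.85


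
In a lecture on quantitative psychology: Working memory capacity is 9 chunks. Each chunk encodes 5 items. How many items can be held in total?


Total items = chunks * items_per_chunk
= 9 * 5
= 45


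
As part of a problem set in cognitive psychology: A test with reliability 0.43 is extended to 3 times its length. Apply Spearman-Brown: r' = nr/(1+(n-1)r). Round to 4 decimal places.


r_new = n*r / (1 + (n-1)*r)
Numerator = 3 * 0.43 = 1.29
Denominator = 1 + 2 * 0.43 = 1.86
r_new = 1.29 / 1.86
= 0.6935


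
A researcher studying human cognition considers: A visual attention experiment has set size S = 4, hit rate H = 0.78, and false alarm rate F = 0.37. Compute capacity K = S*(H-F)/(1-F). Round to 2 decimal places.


K = S * (H - F) / (1 - F)
H - F = 0.41
1 - F = 0.63
K = 4 * 0.41 / 0.63
= 2.60


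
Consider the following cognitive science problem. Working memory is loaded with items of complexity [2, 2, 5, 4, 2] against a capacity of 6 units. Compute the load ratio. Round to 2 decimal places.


Total complexity = 2 + 2 + 5 + 4 + 2 = 15
Load = total / capacity = 15 / 6
= 2.50


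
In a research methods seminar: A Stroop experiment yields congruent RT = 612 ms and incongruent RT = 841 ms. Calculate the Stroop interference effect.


Stroop effect = RT(incongruent) - RT(congruent)
= 841 - 612
= 229 ms


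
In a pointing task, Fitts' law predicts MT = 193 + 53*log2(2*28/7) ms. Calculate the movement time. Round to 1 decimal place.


MT = 193 + 53 * log2(2*28/7)
2D/W = 8.0
log2(8.0) = 3.0
MT = 193 + 53 * 3.0
= 352.0 ms


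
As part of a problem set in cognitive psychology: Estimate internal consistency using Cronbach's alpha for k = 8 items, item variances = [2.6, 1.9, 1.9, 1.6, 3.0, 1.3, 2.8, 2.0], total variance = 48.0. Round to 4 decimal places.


alpha = (k/(k-1)) * (1 - sum(s_i^2)/s_total^2)
sum(item variances) = 17.1
k/(k-1) = 8/7 = 1.142857
1 - 17.1/48.0 = 1 - 0.35625 = 0.64375
alpha = 1.142857 * 0.64375
= 0.7357


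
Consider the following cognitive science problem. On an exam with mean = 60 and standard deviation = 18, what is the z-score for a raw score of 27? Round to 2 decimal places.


z = (X - mu) / sigma
= (27 - 60) / 18
= -33 / 18
= -1.83


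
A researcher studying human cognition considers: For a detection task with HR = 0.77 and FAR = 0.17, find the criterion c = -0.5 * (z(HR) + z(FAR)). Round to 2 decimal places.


c = -0.5 * (z(HR) + z(FAR))
z(0.77) = 0.7388
z(0.17) = -0.9542
c = -0.5 * (0.7388 + -0.9542)
= -0.5 * -0.2154
= 0.11


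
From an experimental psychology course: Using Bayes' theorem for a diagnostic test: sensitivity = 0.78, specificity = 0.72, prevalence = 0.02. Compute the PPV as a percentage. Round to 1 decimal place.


PPV = (sens * prev) / (sens * prev + (1-spec) * (1-prev))
Numerator = 0.78 * 0.02 = 0.0156
P(positive and no disease) = (1 - spec) * (1 - prev) = (1 - 0.72) * (1 - 0.02) = 0.2744
Denominator = 0.0156 + 0.2744 = 0.29
PPV = 0.0156 / 0.29 = 0.053793
As percentage = 5.4


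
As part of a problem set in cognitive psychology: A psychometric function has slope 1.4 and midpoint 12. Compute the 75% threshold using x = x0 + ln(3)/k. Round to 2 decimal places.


At P = 0.75: 0.75 = 1/(1 + e^(-k*(x-x0)))
Solving: e^(-k*(x-x0)) = 1/3
x = x0 + ln(3)/k
ln(3) = 1.0986
x = 12 + 1.0986/1.4
= 12 + 0.7847
= 12.78


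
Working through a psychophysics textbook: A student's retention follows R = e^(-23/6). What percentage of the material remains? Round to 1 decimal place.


R = e^(-t/S)
-t/S = -23/6 = -3.833333
R = e^(-3.833333) = 0.021637
Percentage = 0.021637 * 100
= 2.2


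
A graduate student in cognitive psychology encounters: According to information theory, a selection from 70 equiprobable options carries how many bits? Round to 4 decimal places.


H = log2(n)
H = log2(70)
= 6.1293


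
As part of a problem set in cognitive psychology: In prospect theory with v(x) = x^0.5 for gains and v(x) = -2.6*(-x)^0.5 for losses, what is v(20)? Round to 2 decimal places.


Since x = 20 >= 0, use v(x) = x^0.5
20^0.5 = 4.4721
v(20) = 4.47


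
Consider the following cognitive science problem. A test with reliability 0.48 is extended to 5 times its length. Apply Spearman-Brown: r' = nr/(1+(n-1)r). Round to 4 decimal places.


r_new = n*r / (1 + (n-1)*r)
Numerator = 5 * 0.48 = 2.4
Denominator = 1 + 4 * 0.48 = 2.92
r_new = 2.4 / 2.92
= 0.8219


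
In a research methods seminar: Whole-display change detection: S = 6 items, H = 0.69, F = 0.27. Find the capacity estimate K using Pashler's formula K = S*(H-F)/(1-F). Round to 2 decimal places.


K = S * (H - F) / (1 - F)
H - F = 0.42
1 - F = 0.73
K = 6 * 0.42 / 0.73
= 3.45


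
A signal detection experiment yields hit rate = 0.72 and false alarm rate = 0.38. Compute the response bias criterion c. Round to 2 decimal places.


c = -0.5 * (z(HR) + z(FAR))
z(0.72) = 0.5828
z(0.38) = -0.3055
c = -0.5 * (0.5828 + -0.3055)
= -0.5 * 0.2773
= -0.14


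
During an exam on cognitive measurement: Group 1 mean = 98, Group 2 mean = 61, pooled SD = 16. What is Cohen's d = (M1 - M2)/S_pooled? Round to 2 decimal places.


Cohen's d = (M1 - M2) / S_pooled
= (98 - 61) / 16
= 37 / 16
= 2.31


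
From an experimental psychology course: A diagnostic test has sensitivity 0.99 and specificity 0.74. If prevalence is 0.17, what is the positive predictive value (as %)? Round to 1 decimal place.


PPV = (sens * prev) / (sens * prev + (1-spec) * (1-prev))
Numerator = 0.99 * 0.17 = 0.1683
P(positive and no disease) = (1 - spec) * (1 - prev) = (1 - 0.74) * (1 - 0.17) = 0.2158
Denominator = 0.1683 + 0.2158 = 0.3841
PPV = 0.1683 / 0.3841 = 0.438167
As percentage = 43.8


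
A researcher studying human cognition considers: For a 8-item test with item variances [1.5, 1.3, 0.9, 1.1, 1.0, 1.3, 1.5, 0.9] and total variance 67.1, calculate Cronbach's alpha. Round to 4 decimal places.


alpha = (k/(k-1)) * (1 - sum(s_i^2)/s_total^2)
sum(item variances) = 9.5
k/(k-1) = 8/7 = 1.142857
1 - 9.5/67.1 = 1 - 0.14158 = 0.85842
alpha = 1.142857 * 0.85842
= 0.9811


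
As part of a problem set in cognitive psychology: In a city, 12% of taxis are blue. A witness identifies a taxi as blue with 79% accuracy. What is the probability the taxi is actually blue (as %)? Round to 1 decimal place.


P(blue | says blue) = P(says blue | blue)*P(blue) / [P(says blue | blue)*P(blue) + P(says blue | not blue)*P(not blue)]
Numerator = 0.79 * 0.12 = 0.0948
False identification = 0.21 * 0.88 = 0.1848
P = 0.0948 / (0.0948 + 0.1848)
= 0.0948 / 0.2796
As percentage = 33.9


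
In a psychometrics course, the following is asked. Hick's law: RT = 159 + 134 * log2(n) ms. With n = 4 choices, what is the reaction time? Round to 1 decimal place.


RT = 159 + 134 * log2(4)
log2(4) = 2.0
RT = 159 + 134 * 2.0
= 159 + 268.0
= 427.0 ms


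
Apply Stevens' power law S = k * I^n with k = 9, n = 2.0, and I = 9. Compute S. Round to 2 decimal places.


S = 9 * 9^2.0
9^2.0 = 81.0
S = 9 * 81.0
= 729.00


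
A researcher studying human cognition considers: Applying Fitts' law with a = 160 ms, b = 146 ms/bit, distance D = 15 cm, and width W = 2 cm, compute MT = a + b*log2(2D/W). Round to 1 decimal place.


MT = 160 + 146 * log2(2*15/2)
2D/W = 15.0
log2(15.0) = 3.9069
MT = 160 + 146 * 3.9069
= 730.4 ms


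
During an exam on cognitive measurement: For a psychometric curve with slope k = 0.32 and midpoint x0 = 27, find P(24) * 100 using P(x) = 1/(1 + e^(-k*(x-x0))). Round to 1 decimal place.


P(x) = 1/(1 + e^(-0.32*(24 - 27)))
Exponent = -0.32 * -3 = 0.96
e^(0.96) = 2.611696
P = 1/(1 + 2.611696) = 0.276878
Percentage = 27.7


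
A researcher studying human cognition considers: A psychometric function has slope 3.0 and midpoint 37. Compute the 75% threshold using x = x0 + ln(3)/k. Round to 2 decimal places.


At P = 0.75: 0.75 = 1/(1 + e^(-k*(x-x0)))
Solving: e^(-k*(x-x0)) = 1/3
x = x0 + ln(3)/k
ln(3) = 1.0986
x = 37 + 1.0986/3.0
= 37 + 0.3662
= 37.37


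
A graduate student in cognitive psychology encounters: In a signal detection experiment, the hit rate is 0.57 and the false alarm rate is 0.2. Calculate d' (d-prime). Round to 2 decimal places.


d' = z(HR) - z(FAR)
z(0.57) = 0.1764
z(0.2) = -0.8416
d' = 0.1764 - -0.8416
= 1.02


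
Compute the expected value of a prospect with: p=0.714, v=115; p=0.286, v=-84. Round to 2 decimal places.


EU = sum(p_i * v_i)
0.714 * 115 = 82.11
0.286 * -84 = -24.024
EU = 82.11 + -24.024
= 58.09


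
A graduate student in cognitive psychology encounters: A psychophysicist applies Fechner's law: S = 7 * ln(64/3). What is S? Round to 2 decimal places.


S = 7 * ln(64/3)
I/I0 = 21.333333
ln(21.333333) = 3.0603
S = 7 * 3.0603
= 21.42
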